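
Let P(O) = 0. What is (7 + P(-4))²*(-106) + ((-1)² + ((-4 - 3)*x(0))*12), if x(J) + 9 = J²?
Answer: -4437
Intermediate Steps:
x(J) = -9 + J²
(7 + P(-4))²*(-106) + ((-1)² + ((-4 - 3)*x(0))*12) = (7 + 0)²*(-106) + ((-1)² + ((-4 - 3)*(-9 + 0²))*12) = 7²*(-106) + (1 - 7*(-9 + 0)*12) = 49*(-106) + (1 - 7*(-9)*12) = -5194 + (1 + 63*12) = -5194 + (1 + 756) = -5194 + 757 = -4437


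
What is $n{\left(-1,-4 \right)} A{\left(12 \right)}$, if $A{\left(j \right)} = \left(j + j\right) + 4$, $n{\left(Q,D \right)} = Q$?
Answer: $-28$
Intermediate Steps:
$A{\left(j \right)} = 4 + 2 j$ ($A{\left(j \right)} = 2 j + 4 = 4 + 2 j$)
$n{\left(-1,-4 \right)} A{\left(12 \right)} = - (4 + 2 \cdot 12) = - (4 + 24) = \left(-1\right) 28 = -28$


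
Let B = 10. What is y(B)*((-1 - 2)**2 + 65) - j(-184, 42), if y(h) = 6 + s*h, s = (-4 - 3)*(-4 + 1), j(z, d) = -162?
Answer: 16146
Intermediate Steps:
s = 21 (s = -7*(-3) = 21)
y(h) = 6 + 21*h
y(B)*((-1 - 2)**2 + 65) - j(-184, 42) = (6 + 21*10)*((-1 - 2)**2 + 65) - 1*(-162) = (6 + 210)*((-3)**2 + 65) + 162 = 216*(9 + 65) + 162 = 216*74 + 162 = 15984 + 162 = 16146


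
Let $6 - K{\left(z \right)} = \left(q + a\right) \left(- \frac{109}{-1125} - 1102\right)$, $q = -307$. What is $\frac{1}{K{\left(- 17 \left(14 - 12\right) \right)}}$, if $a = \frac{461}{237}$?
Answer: $- \frac{266625}{89621965268} \approx -2.975 \cdot 10^{-6}$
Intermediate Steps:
$a = \frac{461}{237}$ ($a = 461 \cdot \frac{1}{237} = \frac{461}{237} \approx 1.9451$)
$K{\left(z \right)} = - \frac{89621965268}{266625}$ ($K{\left(z \right)} = 6 - \left(-307 + \frac{461}{237}\right) \left(- \frac{109}{-1125} - 1102\right) = 6 - - \frac{72298 \left(\left(-109\right) \left(- \frac{1}{1125}\right) - 1102\right)}{237} = 6 - - \frac{72298 \left(\frac{109}{1125} - 1102\right)}{237} = 6 - \left(- \frac{72298}{237}\right) \left(- \frac{1239641}{1125}\right) = 6 - \frac{89623565018}{266625} = - \frac{89621965268}{266625}$)
$\frac{1}{K{\left(- 17 \left(14 - 12\right) \right)}} = \frac{1}{- \frac{89621965268}{266625}} = - \frac{266625}{89621965268}$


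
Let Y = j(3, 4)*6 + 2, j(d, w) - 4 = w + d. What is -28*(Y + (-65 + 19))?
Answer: -616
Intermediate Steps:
j(d, w) = 4 + d + w (j(d, w) = 4 + (w + d) = 4 + (d + w) = 4 + d + w)
Y = 68 (Y = (4 + 3 + 4)*6 + 2 = 11*6 + 2 = 66 + 2 = 68)
-28*(Y + (-65 + 19)) = -28*(68 + (-65 + 19)) = -28*(68 - 46) = -28*22 = -616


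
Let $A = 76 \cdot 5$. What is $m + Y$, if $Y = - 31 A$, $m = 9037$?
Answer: $-2743$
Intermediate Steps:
$A = 380$
$Y = -11780$ ($Y = \left(-31\right) 380 = -11780$)
$m + Y = 9037 - 11780 = -2743$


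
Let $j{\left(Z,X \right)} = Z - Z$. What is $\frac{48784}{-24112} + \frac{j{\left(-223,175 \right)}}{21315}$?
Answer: $- \frac{3049}{1507} \approx -2.0232$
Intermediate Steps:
$j{\left(Z,X \right)} = 0$
$\frac{48784}{-24112} + \frac{j{\left(-223,175 \right)}}{21315} = \frac{48784}{-24112} + \frac{0}{21315} = 48784 \left(- \frac{1}{24112}\right) + 0 \cdot \frac{1}{21315} = - \frac{3049}{1507} + 0 = - \frac{3049}{1507}$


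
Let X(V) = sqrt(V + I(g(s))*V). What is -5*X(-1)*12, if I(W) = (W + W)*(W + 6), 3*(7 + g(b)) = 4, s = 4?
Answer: -100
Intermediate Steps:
g(b) = -17/3 (g(b) = -7 + (1/3)*4 = -7 + 4/3 = -17/3)
I(W) = 2*W*(6 + W) (I(W) = (2*W)*(6 + W) = 2*W*(6 + W))
X(V) = 5*sqrt(-V)/3 (X(V) = sqrt(V + (2*(-17/3)*(6 - 17/3))*V) = sqrt(V + (2*(-17/3)*(1/3))*V) = sqrt(V - 34*V/9) = sqrt(-25*V/9) = 5*sqrt(-V)/3)
-5*X(-1)*12 = -25*sqrt(-1*(-1))/3*12 = -25*sqrt(1)/3*12 = -25/3*12 = -100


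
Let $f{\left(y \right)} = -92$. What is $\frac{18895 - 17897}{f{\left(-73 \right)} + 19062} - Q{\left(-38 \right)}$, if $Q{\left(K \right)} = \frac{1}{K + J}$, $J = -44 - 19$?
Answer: $\frac{59884}{957985} \approx 0.06251$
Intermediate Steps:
$J = -63$
$Q{\left(K \right)} = \frac{1}{-63 + K}$ ($Q{\left(K \right)} = \frac{1}{K - 63} = \frac{1}{-63 + K}$)
$\frac{18895 - 17897}{f{\left(-73 \right)} + 19062} - Q{\left(-38 \right)} = \frac{18895 - 17897}{-92 + 19062} - \frac{1}{-63 - 38} = \frac{998}{18970} - \frac{1}{-101} = 998 \cdot \frac{1}{18970} - - \frac{1}{101} = \frac{499}{9485} + \frac{1}{101} = \frac{59884}{957985}$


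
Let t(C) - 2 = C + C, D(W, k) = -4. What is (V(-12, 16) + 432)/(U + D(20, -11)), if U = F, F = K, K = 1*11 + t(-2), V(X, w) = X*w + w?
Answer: 256/5 ≈ 51.200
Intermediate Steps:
t(C) = 2 + 2*C (t(C) = 2 + (C + C) = 2 + 2*C)
V(X, w) = w + X*w
K = 9 (K = 1*11 + (2 + 2*(-2)) = 11 + (2 - 4) = 11 - 2 = 9)
F = 9
U = 9
(V(-12, 16) + 432)/(U + D(20, -11)) = (16*(1 - 12) + 432)/(9 - 4) = (16*(-11) + 432)/5 = (-176 + 432)*(⅕) = 256*(⅕) = 256/5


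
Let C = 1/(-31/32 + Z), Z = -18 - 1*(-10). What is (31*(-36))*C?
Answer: 35712/287 ≈ 124.43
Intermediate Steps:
Z = -8 (Z = -18 + 10 = -8)
C = -32/287 (C = 1/(-31/32 - 8) = 1/(-287/32) = -32/287 ≈ -0.11150)
(31*(-36))*C = (31*(-36))*(-32/287) = -1116*(-32/287) = 35712/287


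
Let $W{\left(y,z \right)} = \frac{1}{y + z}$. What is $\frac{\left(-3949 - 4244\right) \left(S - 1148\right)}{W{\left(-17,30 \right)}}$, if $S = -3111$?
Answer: $453621831$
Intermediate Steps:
$\frac{\left(-3949 - 4244\right) \left(S - 1148\right)}{W{\left(-17,30 \right)}} = \frac{\left(-3949 - 4244\right) \left(-3111 - 1148\right)}{\frac{1}{-17 + 30}} = \frac{\left(-8193\right) \left(-4259\right)}{\frac{1}{13}} = 34893987 \frac{1}{\frac{1}{13}} = 34893987 \cdot 13 = 453621831$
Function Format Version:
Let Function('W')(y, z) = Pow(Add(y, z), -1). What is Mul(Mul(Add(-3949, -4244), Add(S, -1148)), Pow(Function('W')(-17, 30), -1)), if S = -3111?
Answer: 453621831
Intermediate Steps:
Mul(Mul(Add(-3949, -4244), Add(S, -1148)), Pow(Function('W')(-17, 30), -1)) = Mul(Mul(Add(-3949, -4244), Add(-3111, -1148)), Pow(Pow(Add(-17, 30), -1), -1)) = Mul(Mul(-8193, -4259), Pow(Pow(13, -1), -1)) = Mul(34893987, Pow(Rational(1, 13), -1)) = Mul(34893987, 13) = 453621831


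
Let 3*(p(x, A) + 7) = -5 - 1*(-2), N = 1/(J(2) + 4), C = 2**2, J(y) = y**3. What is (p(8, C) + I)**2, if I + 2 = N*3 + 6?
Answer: 225/16 ≈ 14.063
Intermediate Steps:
C = 4
N = 1/12 (N = 1/(2**3 + 4) = 1/(8 + 4) = 1/12 ≈ 0.083333)
p(x, A) = -8 (p(x, A) = -7 + (-5 - 1*(-2))/3 = -7 + (-5 + 2)/3 = -7 + (1/3)*(-3) = -7 - 1 = -8)
I = 17/4 (I = -2 + ((1/12)*3 + 6) = -2 + (1/4 + 6) = -2 + 25/4 = 17/4 ≈ 4.2500)
(p(8, C) + I)**2 = (-8 + 17/4)**2 = (-15/4)**2 = 225/16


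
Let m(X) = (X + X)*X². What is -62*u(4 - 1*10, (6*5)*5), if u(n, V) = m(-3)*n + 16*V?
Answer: -168888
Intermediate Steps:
m(X) = 2*X³ (m(X) = (2*X)*X² = 2*X³)
u(n, V) = -54*n + 16*V (u(n, V) = (2*(-3)³)*n + 16*V = (2*(-27))*n + 16*V = -54*n + 16*V)
-62*u(4 - 1*10, (6*5)*5) = -62*(-54*(4 - 1*10) + 16*((6*5)*5)) = -62*(-54*(4 - 10) + 16*(30*5)) = -62*(-54*(-6) + 16*150) = -62*(324 + 2400) = -62*2724 = -168888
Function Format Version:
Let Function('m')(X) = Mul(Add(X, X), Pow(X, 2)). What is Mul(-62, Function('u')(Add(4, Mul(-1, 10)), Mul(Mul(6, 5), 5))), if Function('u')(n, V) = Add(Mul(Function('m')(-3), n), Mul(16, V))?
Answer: -168888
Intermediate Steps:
Function('m')(X) = Mul(2, Pow(X, 3)) (Function('m')(X) = Mul(Mul(2, X), Pow(X, 2)) = Mul(2, Pow(X, 3)))
Function('u')(n, V) = Add(Mul(-54, n), Mul(16, V)) (Function('u')(n, V) = Add(Mul(Mul(2, Pow(-3, 3)), n), Mul(16, V)) = Add(Mul(Mul(2, -27), n), Mul(16, V)) = Add(Mul(-54, n), Mul(16, V)))
Mul(-62, Function('u')(Add(4, Mul(-1, 10)), Mul(Mul(6, 5), 5))) = Mul(-62, Add(Mul(-54, Add(4, Mul(-1, 10))), Mul(16, Mul(Mul(6, 5), 5)))) = Mul(-62, Add(Mul(-54, Add(4, -10)), Mul(16, Mul(30, 5)))) = Mul(-62, Add(Mul(-54, -6), Mul(16, 150))) = Mul(-62, Add(324, 2400)) = Mul(-62, 2724) = -168888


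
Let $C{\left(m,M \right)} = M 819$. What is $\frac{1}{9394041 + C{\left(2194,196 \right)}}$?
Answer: $\frac{1}{9554565} \approx 1.0466 \cdot 10^{-7}$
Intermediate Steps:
$C{\left(m,M \right)} = 819 M$
$\frac{1}{9394041 + C{\left(2194,196 \right)}} = \frac{1}{9394041 + 819 \cdot 196} = \frac{1}{9394041 + 160524} = \frac{1}{9554565}$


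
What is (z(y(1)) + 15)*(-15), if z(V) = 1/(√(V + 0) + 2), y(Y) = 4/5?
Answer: -1875/8 + 15*√5/8 ≈ -230.18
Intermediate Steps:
y(Y) = ⅘ (y(Y) = 4*(⅕) = ⅘)
z(V) = 1/(2 + √V) (z(V) = 1/(√V + 2) = 1/(2 + √V))
(z(y(1)) + 15)*(-15) = (1/(2 + √(⅘)) + 15)*(-15) = (1/(2 + 2*√5/5) + 15)*(-15) = (15 + 1/(2 + 2*√5/5))*(-15) = -225 - 15/(2 + 2*√5/5)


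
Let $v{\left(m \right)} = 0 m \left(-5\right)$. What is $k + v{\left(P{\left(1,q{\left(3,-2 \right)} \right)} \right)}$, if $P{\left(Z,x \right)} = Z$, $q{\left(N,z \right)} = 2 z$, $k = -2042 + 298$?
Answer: $-1744$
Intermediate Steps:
$k = -1744$
$v{\left(m \right)} = 0$ ($v{\left(m \right)} = 0 \left(-5\right) = 0$)
$k + v{\left(P{\left(1,q{\left(3,-2 \right)} \right)} \right)} = -1744 + 0 = -1744$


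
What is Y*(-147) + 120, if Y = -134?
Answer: 19818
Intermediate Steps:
Y*(-147) + 120 = -134*(-147) + 120 = 19698 + 120 = 19818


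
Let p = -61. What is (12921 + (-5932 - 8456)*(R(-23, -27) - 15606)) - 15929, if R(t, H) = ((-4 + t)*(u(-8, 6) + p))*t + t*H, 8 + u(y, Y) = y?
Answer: 903592168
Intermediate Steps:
u(y, Y) = -8 + y
R(t, H) = H*t + t*(308 - 77*t) (R(t, H) = ((-4 + t)*((-8 - 8) - 61))*t + t*H = ((-4 + t)*(-16 - 61))*t + H*t = ((-4 + t)*(-77))*t + H*t = (308 - 77*t)*t + H*t = t*(308 - 77*t) + H*t = H*t + t*(308 - 77*t))
(12921 + (-5932 - 8456)*(R(-23, -27) - 15606)) - 15929 = (12921 + (-5932 - 8456)*(-23*(308 - 27 - 77*(-23)) - 15606)) - 15929 = (12921 - 14388*(-23*(308 - 27 + 1771) - 15606)) - 15929 = (12921 - 14388*(-23*2052 - 15606)) - 15929 = (12921 - 14388*(-47196 - 15606)) - 15929 = (12921 - 14388*(-62802)) - 15929 = (12921 + 903595176) - 15929 = 903608097 - 15929 = 903592168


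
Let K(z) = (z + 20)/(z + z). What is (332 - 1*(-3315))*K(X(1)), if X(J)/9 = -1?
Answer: -40117/18 ≈ -2228.7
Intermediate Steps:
X(J) = -9 (X(J) = 9*(-1) = -9)
K(z) = (20 + z)/(2*z) (K(z) = (20 + z)/((2*z)) = (20 + z)*(1/(2*z)) = (20 + z)/(2*z))
(332 - 1*(-3315))*K(X(1)) = (332 - 1*(-3315))*((½)*(20 - 9)/(-9)) = (332 + 3315)*((½)*(-⅑)*11) = 3647*(-11/18) = -40117/18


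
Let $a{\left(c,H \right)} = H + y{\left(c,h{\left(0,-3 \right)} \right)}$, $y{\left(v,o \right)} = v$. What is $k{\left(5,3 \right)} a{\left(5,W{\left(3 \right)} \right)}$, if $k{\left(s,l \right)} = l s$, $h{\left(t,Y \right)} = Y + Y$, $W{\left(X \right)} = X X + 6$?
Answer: $300$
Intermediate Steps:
$W{\left(X \right)} = 6 + X^{2}$ ($W{\left(X \right)} = X^{2} + 6 = 6 + X^{2}$)
$h{\left(t,Y \right)} = 2 Y$
$a{\left(c,H \right)} = H + c$
$k{\left(5,3 \right)} a{\left(5,W{\left(3 \right)} \right)} = 3 \cdot 5 \left(\left(6 + 3^{2}\right) + 5\right) = 15 \left(\left(6 + 9\right) + 5\right) = 15 \left(15 + 5\right) = 15 \cdot 20 = 300$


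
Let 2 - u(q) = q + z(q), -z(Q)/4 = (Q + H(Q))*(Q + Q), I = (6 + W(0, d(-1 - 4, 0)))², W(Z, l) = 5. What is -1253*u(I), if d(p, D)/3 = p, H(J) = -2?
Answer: -144186469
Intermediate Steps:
d(p, D) = 3*p
I = 121 (I = (6 + 5)² = 11² = 121)
z(Q) = -8*Q*(-2 + Q) (z(Q) = -4*(Q - 2)*(Q + Q) = -4*(-2 + Q)*2*Q = -8*Q*(-2 + Q))
u(q) = 2 - q - 8*q*(2 - q) (u(q) = 2 - (q + 8*q*(2 - q)) = 2 + (-q - 8*q*(2 - q)) = 2 - q - 8*q*(2 - q))
-1253*u(I) = -1253*(2 - 1*121 + 8*121*(-2 + 121)) = -1253*(2 - 121 + 8*121*119) = -1253*(2 - 121 + 115192) = -1253*115073 = -144186469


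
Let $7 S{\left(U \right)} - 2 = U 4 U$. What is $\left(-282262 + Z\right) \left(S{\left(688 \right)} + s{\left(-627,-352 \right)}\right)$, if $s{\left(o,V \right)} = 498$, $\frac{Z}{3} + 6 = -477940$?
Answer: $- \frac{3255208310400}{7} \approx -4.6503 \cdot 10^{11}$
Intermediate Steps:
$Z = -1433838$ ($Z = -18 + 3 \left(-477940\right) = -18 - 1433820 = -1433838$)
$S{\left(U \right)} = \frac{2}{7} + \frac{4 U^{2}}{7}$ ($S{\left(U \right)} = \frac{2}{7} + \frac{U 4 U}{7} = \frac{2}{7} + \frac{4 U U}{7} = \frac{2}{7} + \frac{4 U^{2}}{7}$)
$\left(-282262 + Z\right) \left(S{\left(688 \right)} + s{\left(-627,-352 \right)}\right) = \left(-282262 - 1433838\right) \left(\left(\frac{2}{7} + \frac{4 \cdot 688^{2}}{7}\right) + 498\right) = - 1716100 \left(\left(\frac{2}{7} + \frac{4}{7} \cdot 473344\right) + 498\right) = - 1716100 \left(\left(\frac{2}{7} + \frac{1893376}{7}\right) + 498\right) = - 1716100 \left(\frac{1893378}{7} + 498\right) = \left(-1716100\right) \frac{1896864}{7} = - \frac{3255208310400}{7}$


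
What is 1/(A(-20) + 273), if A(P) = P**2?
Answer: 1/673 ≈ 0.0014859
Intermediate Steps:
1/(A(-20) + 273) = 1/((-20)**2 + 273) = 1/(400 + 273) = 1/673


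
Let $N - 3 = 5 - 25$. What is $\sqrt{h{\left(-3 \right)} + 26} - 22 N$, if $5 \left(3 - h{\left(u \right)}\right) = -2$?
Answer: $374 + \frac{7 \sqrt{15}}{5} \approx 379.42$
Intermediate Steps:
$h{\left(u \right)} = \frac{17}{5}$ ($h{\left(u \right)} = 3 - - \frac{2}{5} = 3 + \frac{2}{5} = \frac{17}{5}$)
$N = -17$ ($N = 3 + \left(5 - 25\right) = 3 - 20 = -17$)
$\sqrt{h{\left(-3 \right)} + 26} - 22 N = \sqrt{\frac{17}{5} + 26} - -374 = \sqrt{\frac{147}{5}} + 374 = \frac{7 \sqrt{15}}{5} + 374 = 374 + \frac{7 \sqrt{15}}{5}$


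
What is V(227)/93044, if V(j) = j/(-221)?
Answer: -227/20562724 ≈ -1.1039e-5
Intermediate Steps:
V(j) = -j/221 (V(j) = j*(-1/221) = -j/221)
V(227)/93044 = -1/221*227/93044 = -227/221*1/93044 = -227/20562724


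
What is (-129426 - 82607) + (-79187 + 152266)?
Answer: -138954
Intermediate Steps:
(-129426 - 82607) + (-79187 + 152266) = -212033 + 73079 = -138954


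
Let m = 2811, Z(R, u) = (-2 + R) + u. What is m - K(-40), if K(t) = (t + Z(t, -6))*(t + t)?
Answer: -4229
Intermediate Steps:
Z(R, u) = -2 + R + u
K(t) = 2*t*(-8 + 2*t) (K(t) = (t + (-2 + t - 6))*(t + t) = (t + (-8 + t))*(2*t) = (-8 + 2*t)*(2*t) = 2*t*(-8 + 2*t))
m - K(-40) = 2811 - 4*(-40)*(-4 - 40) = 2811 - 4*(-40)*(-44) = 2811 - 1*7040 = 2811 - 7040 = -4229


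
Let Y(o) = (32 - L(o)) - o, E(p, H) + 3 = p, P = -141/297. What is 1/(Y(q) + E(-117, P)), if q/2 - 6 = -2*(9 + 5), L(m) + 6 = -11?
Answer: -1/27 ≈ -0.037037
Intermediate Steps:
L(m) = -17 (L(m) = -6 - 11 = -17)
P = -47/99 (P = -141*1/297 = -47/99 ≈ -0.47475)
E(p, H) = -3 + p
q = -44 (q = 12 + 2*(-2*(9 + 5)) = 12 + 2*(-2*14) = 12 + 2*(-28) = 12 - 56 = -44)
Y(o) = 49 - o (Y(o) = (32 - 1*(-17)) - o = (32 + 17) - o = 49 - o)
1/(Y(q) + E(-117, P)) = 1/((49 - 1*(-44)) + (-3 - 117)) = 1/((49 + 44) - 120) = 1/(93 - 120) = 1/(-27) = -1/27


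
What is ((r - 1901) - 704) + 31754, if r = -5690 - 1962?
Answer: 21497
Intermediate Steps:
r = -7652
((r - 1901) - 704) + 31754 = ((-7652 - 1901) - 704) + 31754 = (-9553 - 704) + 31754 = -10257 + 31754 = 21497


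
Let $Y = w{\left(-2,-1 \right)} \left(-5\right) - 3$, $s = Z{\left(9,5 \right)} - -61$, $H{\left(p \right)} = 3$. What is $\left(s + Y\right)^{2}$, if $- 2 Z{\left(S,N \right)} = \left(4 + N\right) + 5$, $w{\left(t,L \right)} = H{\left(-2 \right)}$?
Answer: $1296$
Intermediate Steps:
$w{\left(t,L \right)} = 3$
$Z{\left(S,N \right)} = - \frac{9}{2} - \frac{N}{2}$ ($Z{\left(S,N \right)} = - \frac{\left(4 + N\right) + 5}{2} = - \frac{9 + N}{2} = - \frac{9}{2} - \frac{N}{2}$)
$s = 54$ ($s = \left(- \frac{9}{2} - \frac{5}{2}\right) - -61 = \left(- \frac{9}{2} - \frac{5}{2}\right) + 61 = -7 + 61 = 54$)
$Y = -18$ ($Y = 3 \left(-5\right) - 3 = -15 - 3 = -18$)
$\left(s + Y\right)^{2} = \left(54 - 18\right)^{2} = 36^{2} = 1296$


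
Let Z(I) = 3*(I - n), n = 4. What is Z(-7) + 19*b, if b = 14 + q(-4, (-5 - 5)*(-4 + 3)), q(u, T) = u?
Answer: 157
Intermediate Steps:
Z(I) = -12 + 3*I (Z(I) = 3*(I - 1*4) = 3*(I - 4) = 3*(-4 + I) = -12 + 3*I)
b = 10 (b = 14 - 4 = 10)
Z(-7) + 19*b = (-12 + 3*(-7)) + 19*10 = (-12 - 21) + 190 = -33 + 190 = 157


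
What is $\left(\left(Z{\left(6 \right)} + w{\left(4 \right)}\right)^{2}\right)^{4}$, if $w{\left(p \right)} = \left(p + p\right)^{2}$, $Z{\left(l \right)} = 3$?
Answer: $406067677556641$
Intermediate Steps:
$w{\left(p \right)} = 4 p^{2}$ ($w{\left(p \right)} = \left(2 p\right)^{2} = 4 p^{2}$)
$\left(\left(Z{\left(6 \right)} + w{\left(4 \right)}\right)^{2}\right)^{4} = \left(\left(3 + 4 \cdot 4^{2}\right)^{2}\right)^{4} = \left(\left(3 + 4 \cdot 16\right)^{2}\right)^{4} = \left(\left(3 + 64\right)^{2}\right)^{4} = \left(67^{2}\right)^{4} = 4489^{4} = 406067677556641$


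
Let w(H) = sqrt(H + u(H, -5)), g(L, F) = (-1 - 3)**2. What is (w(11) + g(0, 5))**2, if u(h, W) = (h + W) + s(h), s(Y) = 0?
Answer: (16 + sqrt(17))**2 ≈ 404.94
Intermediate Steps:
g(L, F) = 16 (g(L, F) = (-4)**2 = 16)
u(h, W) = W + h (u(h, W) = (h + W) + 0 = (W + h) + 0 = W + h)
w(H) = sqrt(-5 + 2*H) (w(H) = sqrt(H + (-5 + H)) = sqrt(-5 + 2*H))
(w(11) + g(0, 5))**2 = (sqrt(-5 + 2*11) + 16)**2 = (sqrt(-5 + 22) + 16)**2 = (sqrt(17) + 16)**2 = (16 + sqrt(17))**2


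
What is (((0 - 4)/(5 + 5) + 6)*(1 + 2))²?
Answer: 7056/25 ≈ 282.24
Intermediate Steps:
(((0 - 4)/(5 + 5) + 6)*(1 + 2))² = ((-4/10 + 6)*3)² = ((-4*⅒ + 6)*3)² = ((-⅖ + 6)*3)² = ((28/5)*3)² = (84/5)² = 7056/25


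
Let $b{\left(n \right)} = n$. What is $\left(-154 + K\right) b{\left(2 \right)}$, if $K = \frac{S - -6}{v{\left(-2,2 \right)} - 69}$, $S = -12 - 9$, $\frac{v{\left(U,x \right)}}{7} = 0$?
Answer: $- \frac{7074}{23} \approx -307.57$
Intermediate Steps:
$v{\left(U,x \right)} = 0$ ($v{\left(U,x \right)} = 7 \cdot 0 = 0$)
$S = -21$
$K = \frac{5}{23}$ ($K = \frac{-21 - -6}{0 - 69} = \frac{-21 + \left(-5 + 11\right)}{-69} = \left(-21 + 6\right) \left(- \frac{1}{69}\right) = \left(-15\right) \left(- \frac{1}{69}\right) = \frac{5}{23} \approx 0.21739$)
$\left(-154 + K\right) b{\left(2 \right)} = \left(-154 + \frac{5}{23}\right) 2 = \left(- \frac{3537}{23}\right) 2 = - \frac{7074}{23}$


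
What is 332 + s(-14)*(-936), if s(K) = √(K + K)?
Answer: 332 - 1872*I*√7 ≈ 332.0 - 4952.8*I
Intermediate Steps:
s(K) = √2*√K (s(K) = √(2*K) = √2*√K)
332 + s(-14)*(-936) = 332 + (√2*√(-14))*(-936) = 332 + (√2*(I*√14))*(-936) = 332 + (2*I*√7)*(-936) = 332 - 1872*I*√7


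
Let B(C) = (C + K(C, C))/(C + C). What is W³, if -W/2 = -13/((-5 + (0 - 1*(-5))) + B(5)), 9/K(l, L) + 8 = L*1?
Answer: 2197000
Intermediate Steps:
K(l, L) = 9/(-8 + L) (K(l, L) = 9/(-8 + L*1) = 9/(-8 + L))
B(C) = (C + 9/(-8 + C))/(2*C) (B(C) = (C + 9/(-8 + C))/(C + C) = (C + 9/(-8 + C))/((2*C)) = (C + 9/(-8 + C))*(1/(2*C)) = (C + 9/(-8 + C))/(2*C))
W = 130 (W = -(-26)/((-5 + (0 - 1*(-5))) + (½)*(9 + 5*(-8 + 5))/(5*(-8 + 5))) = -(-26)/((-5 + (0 + 5)) + (½)*(⅕)*(9 + 5*(-3))/(-3)) = -(-26)/((-5 + 5) + (½)*(⅕)*(-⅓)*(9 - 15)) = -(-26)/(0 + (½)*(⅕)*(-⅓)*(-6)) = -(-26)/(0 + ⅕) = -(-26)/⅕ = -(-26)*5 = -2*(-65) = 130)
W³ = 130³ = 2197000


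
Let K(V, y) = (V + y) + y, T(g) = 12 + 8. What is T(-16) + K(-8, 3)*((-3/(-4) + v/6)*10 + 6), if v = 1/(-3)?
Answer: -53/9 ≈ -5.8889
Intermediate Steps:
v = -⅓ ≈ -0.33333
T(g) = 20
K(V, y) = V + 2*y
T(-16) + K(-8, 3)*((-3/(-4) + v/6)*10 + 6) = 20 + (-8 + 2*3)*((-3/(-4) - ⅓/6)*10 + 6) = 20 + (-8 + 6)*((-3*(-¼) - ⅓*⅙)*10 + 6) = 20 - 2*((¾ - 1/18)*10 + 6) = 20 - 2*((25/36)*10 + 6) = 20 - 2*(125/18 + 6) = 20 - 2*233/18 = 20 - 233/9 = -53/9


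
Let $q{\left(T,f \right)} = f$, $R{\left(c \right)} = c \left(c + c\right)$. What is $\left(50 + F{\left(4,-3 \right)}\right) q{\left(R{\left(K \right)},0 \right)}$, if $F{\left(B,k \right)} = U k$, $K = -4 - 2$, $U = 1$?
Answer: $0$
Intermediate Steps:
$K = -6$
$R{\left(c \right)} = 2 c^{2}$ ($R{\left(c \right)} = c 2 c = 2 c^{2}$)
$F{\left(B,k \right)} = k$ ($F{\left(B,k \right)} = 1 k = k$)
$\left(50 + F{\left(4,-3 \right)}\right) q{\left(R{\left(K \right)},0 \right)} = \left(50 - 3\right) 0 = 47 \cdot 0 = 0$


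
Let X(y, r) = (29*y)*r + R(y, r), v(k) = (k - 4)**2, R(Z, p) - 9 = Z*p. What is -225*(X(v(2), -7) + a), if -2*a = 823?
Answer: 559125/2 ≈ 2.7956e+5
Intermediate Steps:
R(Z, p) = 9 + Z*p
v(k) = (-4 + k)**2
a = -823/2 (a = -1/2*823 = -823/2 ≈ -411.50)
X(y, r) = 9 + 30*r*y (X(y, r) = (29*y)*r + (9 + y*r) = 29*r*y + (9 + r*y) = 9 + 30*r*y)
-225*(X(v(2), -7) + a) = -225*((9 + 30*(-7)*(-4 + 2)**2) - 823/2) = -225*((9 + 30*(-7)*(-2)**2) - 823/2) = -225*((9 + 30*(-7)*4) - 823/2) = -225*((9 - 840) - 823/2) = -225*(-831 - 823/2) = -225*(-2485/2) = 559125/2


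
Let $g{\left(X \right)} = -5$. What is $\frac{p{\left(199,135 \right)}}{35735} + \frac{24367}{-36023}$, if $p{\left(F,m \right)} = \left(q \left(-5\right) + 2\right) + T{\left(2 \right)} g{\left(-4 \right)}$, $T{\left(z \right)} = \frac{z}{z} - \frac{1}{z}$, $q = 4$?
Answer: $- \frac{1742986433}{2574563810} \approx -0.677$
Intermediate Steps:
$T{\left(z \right)} = 1 - \frac{1}{z}$
$p{\left(F,m \right)} = - \frac{41}{2}$ ($p{\left(F,m \right)} = \left(4 \left(-5\right) + 2\right) + \frac{-1 + 2}{2} \left(-5\right) = \left(-20 + 2\right) + \frac{1}{2} \cdot 1 \left(-5\right) = -18 + \frac{1}{2} \left(-5\right) = -18 - \frac{5}{2} = - \frac{41}{2}$)
$\frac{p{\left(199,135 \right)}}{35735} + \frac{24367}{-36023} = - \frac{41}{2 \cdot 35735} + \frac{24367}{-36023} = \left(- \frac{41}{2}\right) \frac{1}{35735} + 24367 \left(- \frac{1}{36023}\right) = - \frac{41}{71470} - \frac{24367}{36023} = - \frac{1742986433}{2574563810}$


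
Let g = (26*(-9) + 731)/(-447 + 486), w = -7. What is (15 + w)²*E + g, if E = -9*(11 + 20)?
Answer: -695887/39 ≈ -17843.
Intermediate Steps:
g = 497/39 (g = (-234 + 731)/39 = 497*(1/39) = 497/39 ≈ 12.744)
E = -279 (E = -9*31 = -279)
(15 + w)²*E + g = (15 - 7)²*(-279) + 497/39 = 8²*(-279) + 497/39 = 64*(-279) + 497/39 = -17856 + 497/39 = -695887/39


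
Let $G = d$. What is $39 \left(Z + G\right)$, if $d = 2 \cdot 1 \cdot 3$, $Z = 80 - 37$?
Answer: $1911$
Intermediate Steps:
$Z = 43$ ($Z = 80 - 37 = 43$)
$d = 6$ ($d = 2 \cdot 3 = 6$)
$G = 6$
$39 \left(Z + G\right) = 39 \left(43 + 6\right) = 39 \cdot 49 = 1911$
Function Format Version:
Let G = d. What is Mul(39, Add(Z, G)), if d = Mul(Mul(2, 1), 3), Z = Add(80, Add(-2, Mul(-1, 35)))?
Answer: 1911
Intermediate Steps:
Z = 43 (Z = Add(80, Add(-2, -35)) = Add(80, -37) = 43)
d = 6 (d = Mul(2, 3) = 6)
G = 6
Mul(39, Add(Z, G)) = Mul(39, Add(43, 6)) = Mul(39, 49) = 1911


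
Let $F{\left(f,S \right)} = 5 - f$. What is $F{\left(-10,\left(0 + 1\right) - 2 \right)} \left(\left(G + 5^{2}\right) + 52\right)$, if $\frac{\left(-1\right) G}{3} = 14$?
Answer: $525$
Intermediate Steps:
$G = -42$ ($G = \left(-3\right) 14 = -42$)
$F{\left(-10,\left(0 + 1\right) - 2 \right)} \left(\left(G + 5^{2}\right) + 52\right) = \left(5 - -10\right) \left(\left(-42 + 5^{2}\right) + 52\right) = \left(5 + 10\right) \left(\left(-42 + 25\right) + 52\right) = 15 \left(-17 + 52\right) = 15 \cdot 35 = 525$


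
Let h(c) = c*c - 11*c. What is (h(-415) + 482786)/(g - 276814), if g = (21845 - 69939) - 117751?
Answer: -659576/442659 ≈ -1.4900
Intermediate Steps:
g = -165845 (g = -48094 - 117751 = -165845)
h(c) = c² - 11*c
(h(-415) + 482786)/(g - 276814) = (-415*(-11 - 415) + 482786)/(-165845 - 276814) = (-415*(-426) + 482786)/(-442659) = (176790 + 482786)*(-1/442659) = 659576*(-1/442659) = -659576/442659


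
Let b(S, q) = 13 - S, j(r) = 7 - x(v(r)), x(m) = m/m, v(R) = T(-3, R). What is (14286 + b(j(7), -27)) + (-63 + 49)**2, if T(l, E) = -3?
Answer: 14489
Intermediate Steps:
v(R) = -3
x(m) = 1
j(r) = 6 (j(r) = 7 - 1*1 = 7 - 1 = 6)
(14286 + b(j(7), -27)) + (-63 + 49)**2 = (14286 + (13 - 1*6)) + (-63 + 49)**2 = (14286 + (13 - 6)) + (-14)**2 = (14286 + 7) + 196 = 14293 + 196 = 14489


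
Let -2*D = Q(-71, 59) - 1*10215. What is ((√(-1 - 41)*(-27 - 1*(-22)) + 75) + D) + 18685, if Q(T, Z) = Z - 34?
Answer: 23855 - 5*I*√42 ≈ 23855.0 - 32.404*I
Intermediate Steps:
Q(T, Z) = -34 + Z
D = 5095 (D = -((-34 + 59) - 1*10215)/2 = -(25 - 10215)/2 = -½*(-10190) = 5095)
((√(-1 - 41)*(-27 - 1*(-22)) + 75) + D) + 18685 = ((√(-1 - 41)*(-27 - 1*(-22)) + 75) + 5095) + 18685 = ((√(-42)*(-27 + 22) + 75) + 5095) + 18685 = (((I*√42)*(-5) + 75) + 5095) + 18685 = ((-5*I*√42 + 75) + 5095) + 18685 = ((75 - 5*I*√42) + 5095) + 18685 = (5170 - 5*I*√42) + 18685 = 23855 - 5*I*√42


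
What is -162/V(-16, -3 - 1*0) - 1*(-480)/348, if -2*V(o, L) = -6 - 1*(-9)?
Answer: 3172/29 ≈ 109.38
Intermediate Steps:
V(o, L) = -3/2 (V(o, L) = -(-6 - 1*(-9))/2 = -(-6 + 9)/2 = -½*3 = -3/2)
-162/V(-16, -3 - 1*0) - 1*(-480)/348 = -162/(-3/2) - 1*(-480)/348 = -162*(-⅔) + 480*(1/348) = 108 + 40/29 = 3172/29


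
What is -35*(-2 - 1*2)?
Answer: 140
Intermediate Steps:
-35*(-2 - 1*2) = -35*(-2 - 2) = -35*(-4) = 140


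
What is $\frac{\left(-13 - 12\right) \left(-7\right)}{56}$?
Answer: $\frac{25}{8} \approx 3.125$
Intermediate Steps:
$\frac{\left(-13 - 12\right) \left(-7\right)}{56} = \left(-25\right) \left(-7\right) \frac{1}{56} = 175 \cdot \frac{1}{56} = \frac{25}{8}$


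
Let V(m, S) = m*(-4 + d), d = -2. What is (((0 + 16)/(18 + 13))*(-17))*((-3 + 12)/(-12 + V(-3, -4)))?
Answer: -408/31 ≈ -13.161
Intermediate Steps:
V(m, S) = -6*m (V(m, S) = m*(-4 - 2) = m*(-6) = -6*m)
(((0 + 16)/(18 + 13))*(-17))*((-3 + 12)/(-12 + V(-3, -4))) = (((0 + 16)/(18 + 13))*(-17))*((-3 + 12)/(-12 - 6*(-3))) = ((16/31)*(-17))*(9/(-12 + 18)) = ((16*(1/31))*(-17))*(9/6) = ((16/31)*(-17))*(9*(⅙)) = -272/31*3/2 = -408/31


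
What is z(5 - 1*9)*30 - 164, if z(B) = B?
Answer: -284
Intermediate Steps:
z(5 - 1*9)*30 - 164 = (5 - 1*9)*30 - 164 = (5 - 9)*30 - 164 = -4*30 - 164 = -120 - 164 = -284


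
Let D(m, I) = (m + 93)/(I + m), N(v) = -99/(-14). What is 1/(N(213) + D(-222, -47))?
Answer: 3766/28437 ≈ 0.13243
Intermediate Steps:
N(v) = 99/14 (N(v) = -99*(-1/14) = 99/14)
D(m, I) = (93 + m)/(I + m)
1/(N(213) + D(-222, -47)) = 1/(99/14 + (93 - 222)/(-47 - 222)) = 1/(99/14 - 129/(-269)) = 1/(99/14 - 1/269*(-129)) = 1/(99/14 + 129/269) = 1/(28437/3766) = 3766/28437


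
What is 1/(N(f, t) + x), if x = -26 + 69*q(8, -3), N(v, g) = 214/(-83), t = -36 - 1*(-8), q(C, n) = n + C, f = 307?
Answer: 83/26263 ≈ 0.0031603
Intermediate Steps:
q(C, n) = C + n
t = -28 (t = -36 + 8 = -28)
N(v, g) = -214/83 (N(v, g) = 214*(-1/83) = -214/83)
x = 319 (x = -26 + 69*(8 - 3) = -26 + 69*5 = -26 + 345 = 319)
1/(N(f, t) + x) = 1/(-214/83 + 319) = 1/(26263/83) = 83/26263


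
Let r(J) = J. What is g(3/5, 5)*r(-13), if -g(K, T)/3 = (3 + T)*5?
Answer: 1560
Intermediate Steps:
g(K, T) = -45 - 15*T (g(K, T) = -3*(3 + T)*5 = -3*(15 + 5*T) = -45 - 15*T)
g(3/5, 5)*r(-13) = (-45 - 15*5)*(-13) = (-45 - 75)*(-13) = -120*(-13) = 1560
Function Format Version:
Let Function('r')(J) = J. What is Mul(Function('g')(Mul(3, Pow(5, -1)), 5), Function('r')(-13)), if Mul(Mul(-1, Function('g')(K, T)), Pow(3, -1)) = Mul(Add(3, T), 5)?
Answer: 1560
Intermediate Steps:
Function('g')(K, T) = Add(-45, Mul(-15, T)) (Function('g')(K, T) = Mul(-3, Mul(Add(3, T), 5)) = Mul(-3, Add(15, Mul(5, T))) = Add(-45, Mul(-15, T)))
Mul(Function('g')(Mul(3, Pow(5, -1)), 5), Function('r')(-13)) = Mul(Add(-45, Mul(-15, 5)), -13) = Mul(Add(-45, -75), -13) = Mul(-120, -13) = 1560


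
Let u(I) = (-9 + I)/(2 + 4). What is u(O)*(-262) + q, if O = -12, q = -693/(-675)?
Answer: 68852/75 ≈ 918.03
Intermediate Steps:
q = 77/75 (q = -693*(-1/675) = 77/75 ≈ 1.0267)
u(I) = -3/2 + I/6 (u(I) = (-9 + I)/6 = (-9 + I)*(⅙) = -3/2 + I/6)
u(O)*(-262) + q = (-3/2 + (⅙)*(-12))*(-262) + 77/75 = (-3/2 - 2)*(-262) + 77/75 = -7/2*(-262) + 77/75 = 917 + 77/75 = 68852/75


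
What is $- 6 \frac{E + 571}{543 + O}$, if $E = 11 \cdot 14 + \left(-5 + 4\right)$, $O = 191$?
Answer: $- \frac{2172}{367} \approx -5.9183$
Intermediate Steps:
$E = 153$ ($E = 154 - 1 = 153$)
$- 6 \frac{E + 571}{543 + O} = - 6 \frac{153 + 571}{543 + 191} = - 6 \cdot \frac{724}{734} = - 6 \cdot 724 \cdot \frac{1}{734} = \left(-6\right) \frac{362}{367} = - \frac{2172}{367}$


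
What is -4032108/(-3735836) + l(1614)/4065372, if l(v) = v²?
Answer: 181415672228/105469187993 ≈ 1.7201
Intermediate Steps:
-4032108/(-3735836) + l(1614)/4065372 = -4032108/(-3735836) + 1614²/4065372 = -4032108*(-1/3735836) + 2604996*(1/4065372) = 1008027/933959 + 72361/112927 = 181415672228/105469187993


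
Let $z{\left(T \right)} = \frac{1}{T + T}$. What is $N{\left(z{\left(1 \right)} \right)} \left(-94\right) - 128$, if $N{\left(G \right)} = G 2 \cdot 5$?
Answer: $-598$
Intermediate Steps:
$z{\left(T \right)} = \frac{1}{2 T}$
$N{\left(G \right)} = 10 G$ ($N{\left(G \right)} = 2 G 5 = 10 G$)
$N{\left(z{\left(1 \right)} \right)} \left(-94\right) - 128 = 10 \frac{1}{2 \cdot 1} \left(-94\right) - 128 = 10 \cdot \frac{1}{2} \cdot 1 \left(-94\right) - 128 = 10 \cdot \frac{1}{2} \left(-94\right) - 128 = 5 \left(-94\right) - 128 = -470 - 128 = -598$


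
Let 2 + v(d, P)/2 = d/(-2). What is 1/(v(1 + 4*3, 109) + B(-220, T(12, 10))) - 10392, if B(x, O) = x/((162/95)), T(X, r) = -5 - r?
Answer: -122906265/11827 ≈ -10392.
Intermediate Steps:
v(d, P) = -4 - d (v(d, P) = -4 + 2*(d/(-2)) = -4 + 2*(d*(-½)) = -4 + 2*(-d/2) = -4 - d)
B(x, O) = 95*x/162 (B(x, O) = x/((162*(1/95))) = x/(162/95) = x*(95/162) = 95*x/162)
1/(v(1 + 4*3, 109) + B(-220, T(12, 10))) - 10392 = 1/((-4 - (1 + 4*3)) + (95/162)*(-220)) - 10392 = 1/((-4 - (1 + 12)) - 10450/81) - 10392 = 1/((-4 - 1*13) - 10450/81) - 10392 = 1/((-4 - 13) - 10450/81) - 10392 = 1/(-17 - 10450/81) - 10392 = 1/(-11827/81) - 10392 = -81/11827 - 10392 = -122906265/11827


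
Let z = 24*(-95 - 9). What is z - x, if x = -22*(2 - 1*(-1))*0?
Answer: -2496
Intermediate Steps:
x = 0 (x = -22*(2 + 1)*0 = -22*3*0 = -66*0 = 0)
z = -2496 (z = 24*(-104) = -2496)
z - x = -2496 - 1*0 = -2496 + 0 = -2496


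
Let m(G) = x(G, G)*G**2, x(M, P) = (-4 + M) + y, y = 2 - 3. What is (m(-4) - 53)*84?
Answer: -16548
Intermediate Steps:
y = -1
x(M, P) = -5 + M (x(M, P) = (-4 + M) - 1 = -5 + M)
m(G) = G**2*(-5 + G) (m(G) = (-5 + G)*G**2 = G**2*(-5 + G))
(m(-4) - 53)*84 = ((-4)**2*(-5 - 4) - 53)*84 = (16*(-9) - 53)*84 = (-144 - 53)*84 = -197*84 = -16548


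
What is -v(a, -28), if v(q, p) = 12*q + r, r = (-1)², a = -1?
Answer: 11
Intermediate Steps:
r = 1
v(q, p) = 1 + 12*q (v(q, p) = 12*q + 1 = 1 + 12*q)
-v(a, -28) = -(1 + 12*(-1)) = -(1 - 12) = -1*(-11) = 11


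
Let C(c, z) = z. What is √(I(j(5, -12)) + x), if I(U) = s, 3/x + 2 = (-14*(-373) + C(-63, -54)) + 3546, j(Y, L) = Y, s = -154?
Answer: I*√2683290/132 ≈ 12.41*I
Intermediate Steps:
x = 1/2904 (x = 3/(-2 + ((-14*(-373) - 54) + 3546)) = 3/(-2 + ((5222 - 54) + 3546)) = 3/(-2 + (5168 + 3546)) = 3/(-2 + 8714) = 3/8712 = 3*(1/8712) = 1/2904 ≈ 0.00034435)
I(U) = -154
√(I(j(5, -12)) + x) = √(-154 + 1/2904) = √(-447215/2904) = I*√2683290/132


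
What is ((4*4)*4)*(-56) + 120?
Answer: -3464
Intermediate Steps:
((4*4)*4)*(-56) + 120 = (16*4)*(-56) + 120 = 64*(-56) + 120 = -3584 + 120 = -3464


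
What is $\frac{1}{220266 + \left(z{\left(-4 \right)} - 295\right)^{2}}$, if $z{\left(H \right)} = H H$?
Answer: $\frac{1}{298107} \approx 3.3545 \cdot 10^{-6}$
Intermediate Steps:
$z{\left(H \right)} = H^{2}$
$\frac{1}{220266 + \left(z{\left(-4 \right)} - 295\right)^{2}} = \frac{1}{220266 + \left(\left(-4\right)^{2} - 295\right)^{2}} = \frac{1}{220266 + \left(16 - 295\right)^{2}} = \frac{1}{220266 + \left(-279\right)^{2}} = \frac{1}{220266 + 77841} = \frac{1}{298107}$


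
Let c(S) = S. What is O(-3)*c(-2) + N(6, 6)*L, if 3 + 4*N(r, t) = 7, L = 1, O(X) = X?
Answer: 7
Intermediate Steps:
N(r, t) = 1 (N(r, t) = -¾ + (¼)*7 = -¾ + 7/4 = 1)
O(-3)*c(-2) + N(6, 6)*L = -3*(-2) + 1*1 = 6 + 1 = 7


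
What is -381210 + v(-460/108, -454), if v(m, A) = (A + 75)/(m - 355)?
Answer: -3697726767/9700 ≈ -3.8121e+5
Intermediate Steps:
v(m, A) = (75 + A)/(-355 + m)
-381210 + v(-460/108, -454) = -381210 + (75 - 454)/(-355 - 460/108) = -381210 - 379/(-355 - 460*1/108) = -381210 - 379/(-355 - 115/27) = -381210 - 379/(-9700/27) = -381210 - 27/9700*(-379) = -381210 + 10233/9700 = -3697726767/9700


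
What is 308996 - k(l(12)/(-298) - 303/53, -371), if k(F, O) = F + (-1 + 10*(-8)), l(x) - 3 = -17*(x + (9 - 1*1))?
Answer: 4881634571/15794 ≈ 3.0908e+5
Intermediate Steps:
l(x) = -133 - 17*x (l(x) = 3 - 17*(x + (9 - 1*1)) = 3 - 17*(x + (9 - 1)) = 3 - 17*(x + 8) = 3 - 17*(8 + x) = 3 + (-136 - 17*x) = -133 - 17*x)
k(F, O) = -81 + F (k(F, O) = F + (-1 - 80) = F - 81 = -81 + F)
308996 - k(l(12)/(-298) - 303/53, -371) = 308996 - (-81 + ((-133 - 17*12)/(-298) - 303/53)) = 308996 - (-81 + ((-133 - 204)*(-1/298) - 303*1/53)) = 308996 - (-81 + (-337*(-1/298) - 303/53)) = 308996 - (-81 + (337/298 - 303/53)) = 308996 - (-81 - 72433/15794) = 308996 - 1*(-1351747/15794) = 308996 + 1351747/15794 = 4881634571/15794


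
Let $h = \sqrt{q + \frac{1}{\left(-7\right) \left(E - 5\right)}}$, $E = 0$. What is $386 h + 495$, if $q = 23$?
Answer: $495 + \frac{386 \sqrt{28210}}{35} \approx 2347.3$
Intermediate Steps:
$h = \frac{\sqrt{28210}}{35}$ ($h = \sqrt{23 + \frac{1}{\left(-7\right) \left(0 - 5\right)}} = \sqrt{23 + \frac{1}{\left(-7\right) \left(-5\right)}} = \sqrt{23 + \frac{1}{35}} = \sqrt{\frac{806}{35}} = \frac{\sqrt{28210}}{35} \approx 4.7988$)
$386 h + 495 = 386 \frac{\sqrt{28210}}{35} + 495 = \frac{386 \sqrt{28210}}{35} + 495 = 495 + \frac{386 \sqrt{28210}}{35}$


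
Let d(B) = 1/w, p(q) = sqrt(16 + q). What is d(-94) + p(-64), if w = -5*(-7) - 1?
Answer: 1/34 + 4*I*sqrt(3) ≈ 0.029412 + 6.9282*I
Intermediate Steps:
w = 34 (w = 35 - 1 = 34)
d(B) = 1/34
d(-94) + p(-64) = 1/34 + sqrt(16 - 64) = 1/34 + sqrt(-48) = 1/34 + 4*I*sqrt(3)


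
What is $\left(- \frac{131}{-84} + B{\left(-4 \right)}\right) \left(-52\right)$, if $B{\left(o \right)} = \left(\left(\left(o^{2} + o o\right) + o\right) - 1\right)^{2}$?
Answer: $- \frac{797771}{21} \approx -37989.0$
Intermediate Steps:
$B{\left(o \right)} = \left(-1 + o + 2 o^{2}\right)^{2}$ ($B{\left(o \right)} = \left(\left(\left(o^{2} + o^{2}\right) + o\right) - 1\right)^{2} = \left(\left(2 o^{2} + o\right) - 1\right)^{2} = \left(\left(o + 2 o^{2}\right) - 1\right)^{2} = \left(-1 + o + 2 o^{2}\right)^{2}$)
$\left(- \frac{131}{-84} + B{\left(-4 \right)}\right) \left(-52\right) = \left(- \frac{131}{-84} + \left(-1 - 4 + 2 \left(-4\right)^{2}\right)^{2}\right) \left(-52\right) = \left(\left(-131\right) \left(- \frac{1}{84}\right) + \left(-1 - 4 + 2 \cdot 16\right)^{2}\right) \left(-52\right) = \left(\frac{131}{84} + \left(-1 - 4 + 32\right)^{2}\right) \left(-52\right) = \left(\frac{131}{84} + 27^{2}\right) \left(-52\right) = \left(\frac{131}{84} + 729\right) \left(-52\right) = \frac{61367}{84} \left(-52\right) = - \frac{797771}{21}$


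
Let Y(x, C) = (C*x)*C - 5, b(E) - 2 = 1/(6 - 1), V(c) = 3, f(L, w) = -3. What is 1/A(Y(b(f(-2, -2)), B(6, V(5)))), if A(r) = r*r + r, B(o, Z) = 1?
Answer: 25/126 ≈ 0.19841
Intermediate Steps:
b(E) = 11/5 (b(E) = 2 + 1/(6 - 1) = 2 + 1/5 = 11/5)
Y(x, C) = -5 + x*C**2 (Y(x, C) = x*C**2 - 5 = -5 + x*C**2)
A(r) = r + r**2 (A(r) = r**2 + r = r + r**2)
1/A(Y(b(f(-2, -2)), B(6, V(5)))) = 1/((-5 + (11/5)*1**2)*(1 + (-5 + (11/5)*1**2))) = 1/((-5 + (11/5)*1)*(1 + (-5 + (11/5)*1))) = 1/((-5 + 11/5)*(1 + (-5 + 11/5))) = 1/(-14*(1 - 14/5)/5) = 1/(-14/5*(-9/5)) = 1/(126/25) = 25/126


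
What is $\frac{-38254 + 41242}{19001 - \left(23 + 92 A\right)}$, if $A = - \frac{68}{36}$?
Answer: $\frac{13446}{86183} \approx 0.15602$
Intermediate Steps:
$A = - \frac{17}{9}$ ($A = \left(-68\right) \frac{1}{36} = - \frac{17}{9} \approx -1.8889$)
$\frac{-38254 + 41242}{19001 - \left(23 + 92 A\right)} = \frac{-38254 + 41242}{19001 - - \frac{1357}{9}} = \frac{2988}{19001 + \left(-23 + \frac{1564}{9}\right)} = \frac{2988}{19001 + \frac{1357}{9}} = \frac{2988}{\frac{172366}{9}} = 2988 \cdot \frac{9}{172366} = \frac{13446}{86183}$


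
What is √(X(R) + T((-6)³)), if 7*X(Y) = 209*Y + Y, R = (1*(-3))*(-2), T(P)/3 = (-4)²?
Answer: 2*√57 ≈ 15.100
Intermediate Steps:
T(P) = 48 (T(P) = 3*(-4)² = 3*16 = 48)
R = 6 (R = -3*(-2) = 6)
X(Y) = 30*Y (X(Y) = (209*Y + Y)/7 = (210*Y)/7 = 30*Y)
√(X(R) + T((-6)³)) = √(30*6 + 48) = √(180 + 48) = √228 = 2*√57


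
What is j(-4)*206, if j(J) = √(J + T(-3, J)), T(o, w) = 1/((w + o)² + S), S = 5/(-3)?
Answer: 103*I*√80230/71 ≈ 410.91*I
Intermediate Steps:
S = -5/3 (S = 5*(-⅓) = -5/3 ≈ -1.6667)
T(o, w) = 1/(-5/3 + (o + w)²) (T(o, w) = 1/((w + o)² - 5/3) = 1/((o + w)² - 5/3) = 1/(-5/3 + (o + w)²))
j(J) = √(J + 3/(-5 + 3*(-3 + J)²))
j(-4)*206 = √((3 - 4*(-5 + 3*(-3 - 4)²))/(-5 + 3*(-3 - 4)²))*206 = √((3 - 4*(-5 + 3*(-7)²))/(-5 + 3*(-7)²))*206 = √((3 - 4*(-5 + 3*49))/(-5 + 3*49))*206 = √((3 - 4*(-5 + 147))/(-5 + 147))*206 = √((3 - 4*142)/142)*206 = √((3 - 568)/142)*206 = √((1/142)*(-565))*206 = √(-565/142)*206 = (I*√80230/142)*206 = 103*I*√80230/71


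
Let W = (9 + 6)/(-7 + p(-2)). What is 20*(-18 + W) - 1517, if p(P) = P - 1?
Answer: -1907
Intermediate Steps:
p(P) = -1 + P
W = -3/2 (W = (9 + 6)/(-7 + (-1 - 2)) = 15/(-7 - 3) = 15/(-10) = 15*(-⅒) = -3/2 ≈ -1.5000)
20*(-18 + W) - 1517 = 20*(-18 - 3/2) - 1517 = 20*(-39/2) - 1517 = -390 - 1517 = -1907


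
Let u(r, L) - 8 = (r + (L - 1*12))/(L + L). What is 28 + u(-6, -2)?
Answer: 41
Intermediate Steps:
u(r, L) = 8 + (-12 + L + r)/(2*L) (u(r, L) = 8 + (r + (L - 1*12))/(L + L) = 8 + (r + (L - 12))/((2*L)) = 8 + (r + (-12 + L))*(1/(2*L)) = 8 + (-12 + L + r)*(1/(2*L)) = 8 + (-12 + L + r)/(2*L))
28 + u(-6, -2) = 28 + (1/2)*(-12 - 6 + 17*(-2))/(-2) = 28 + (1/2)*(-1/2)*(-12 - 6 - 34) = 28 + (1/2)*(-1/2)*(-52) = 28 + 13 = 41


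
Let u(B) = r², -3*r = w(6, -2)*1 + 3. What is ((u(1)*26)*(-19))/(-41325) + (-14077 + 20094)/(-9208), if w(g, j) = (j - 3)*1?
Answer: -116825143/180246600 ≈ -0.64814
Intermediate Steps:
w(g, j) = -3 + j (w(g, j) = (-3 + j)*1 = -3 + j)
r = ⅔ (r = -((-3 - 2)*1 + 3)/3 = -(-5*1 + 3)/3 = -(-5 + 3)/3 = -⅓*(-2) = ⅔ ≈ 0.66667)
u(B) = 4/9 (u(B) = (⅔)² = 4/9)
((u(1)*26)*(-19))/(-41325) + (-14077 + 20094)/(-9208) = (((4/9)*26)*(-19))/(-41325) + (-14077 + 20094)/(-9208) = ((104/9)*(-19))*(-1/41325) + 6017*(-1/9208) = -1976/9*(-1/41325) - 6017/9208 = 104/19575 - 6017/9208 = -116825143/180246600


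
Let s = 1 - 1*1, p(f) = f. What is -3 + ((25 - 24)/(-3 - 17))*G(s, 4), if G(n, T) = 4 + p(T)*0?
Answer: -16/5 ≈ -3.2000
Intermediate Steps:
s = 0 (s = 1 - 1 = 0)
G(n, T) = 4 (G(n, T) = 4 + T*0 = 4 + 0 = 4)
-3 + ((25 - 24)/(-3 - 17))*G(s, 4) = -3 + ((25 - 24)/(-3 - 17))*4 = -3 + (1/(-20))*4 = -3 + (1*(-1/20))*4 = -3 - 1/20*4 = -3 - 1/5 = -16/5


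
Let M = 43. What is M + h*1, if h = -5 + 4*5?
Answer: 58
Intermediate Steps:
h = 15 (h = -5 + 20 = 15)
M + h*1 = 43 + 15*1 = 43 + 15 = 58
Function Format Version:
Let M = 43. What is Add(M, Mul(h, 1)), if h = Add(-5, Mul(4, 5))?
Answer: 58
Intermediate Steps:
h = 15 (h = Add(-5, 20) = 15)
Add(M, Mul(h, 1)) = Add(43, Mul(15, 1)) = Add(43, 15) = 58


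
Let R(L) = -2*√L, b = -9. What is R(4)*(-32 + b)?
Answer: 164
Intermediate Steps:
R(4)*(-32 + b) = (-2*√4)*(-32 - 9) = -2*2*(-41) = -4*(-41) = 164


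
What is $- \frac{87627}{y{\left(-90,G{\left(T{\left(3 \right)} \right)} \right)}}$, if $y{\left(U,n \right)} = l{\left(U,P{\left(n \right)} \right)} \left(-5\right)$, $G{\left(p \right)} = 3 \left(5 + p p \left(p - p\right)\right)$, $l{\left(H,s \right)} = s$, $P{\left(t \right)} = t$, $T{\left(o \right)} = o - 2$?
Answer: $\frac{29209}{25} \approx 1168.4$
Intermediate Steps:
$T{\left(o \right)} = -2 + o$
$G{\left(p \right)} = 15$ ($G{\left(p \right)} = 3 \left(5 + p^{2} \cdot 0\right) = 3 \left(5 + 0\right) = 3 \cdot 5 = 15$)
$y{\left(U,n \right)} = - 5 n$ ($y{\left(U,n \right)} = n \left(-5\right) = - 5 n$)
$- \frac{87627}{y{\left(-90,G{\left(T{\left(3 \right)} \right)} \right)}} = - \frac{87627}{\left(-5\right) 15} = - \frac{87627}{-75} = \left(-87627\right) \left(- \frac{1}{75}\right) = \frac{29209}{25}$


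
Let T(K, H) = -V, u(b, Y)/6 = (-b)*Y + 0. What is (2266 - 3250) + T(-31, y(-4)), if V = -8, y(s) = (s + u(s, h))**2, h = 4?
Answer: -976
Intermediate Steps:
u(b, Y) = -6*Y*b (u(b, Y) = 6*((-b)*Y + 0) = 6*(-Y*b + 0) = 6*(-Y*b) = -6*Y*b)
y(s) = 529*s**2 (y(s) = (s - 6*4*s)**2 = (s - 24*s)**2 = (-23*s)**2 = 529*s**2)
T(K, H) = 8 (T(K, H) = -1*(-8) = 8)
(2266 - 3250) + T(-31, y(-4)) = (2266 - 3250) + 8 = -984 + 8 = -976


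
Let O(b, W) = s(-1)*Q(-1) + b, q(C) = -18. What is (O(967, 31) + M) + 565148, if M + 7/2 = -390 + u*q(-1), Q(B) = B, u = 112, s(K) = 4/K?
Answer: 1127419/2 ≈ 5.6371e+5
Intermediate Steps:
M = -4819/2 (M = -7/2 + (-390 + 112*(-18)) = -7/2 + (-390 - 2016) = -7/2 - 2406 = -4819/2 ≈ -2409.5)
O(b, W) = 4 + b (O(b, W) = (4/(-1))*(-1) + b = (4*(-1))*(-1) + b = -4*(-1) + b = 4 + b)
(O(967, 31) + M) + 565148 = ((4 + 967) - 4819/2) + 565148 = (971 - 4819/2) + 565148 = -2877/2 + 565148 = 1127419/2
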